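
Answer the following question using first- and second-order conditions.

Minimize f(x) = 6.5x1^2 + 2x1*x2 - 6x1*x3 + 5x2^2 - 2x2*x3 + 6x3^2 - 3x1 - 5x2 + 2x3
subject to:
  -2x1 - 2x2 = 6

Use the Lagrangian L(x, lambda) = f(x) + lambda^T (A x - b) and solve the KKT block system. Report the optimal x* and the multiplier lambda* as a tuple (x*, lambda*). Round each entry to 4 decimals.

Form the Lagrangian:
  L(x, lambda) = (1/2) x^T Q x + c^T x + lambda^T (A x - b)
Stationarity (grad_x L = 0): Q x + c + A^T lambda = 0.
Primal feasibility: A x = b.

This gives the KKT block system:
  [ Q   A^T ] [ x     ]   [-c ]
  [ A    0  ] [ lambda ] = [ b ]

Solving the linear system:
  x*      = (-1.6226, -1.3774, -1.2075)
  lambda* = (-9.8019)
  f(x*)   = 34.0755

x* = (-1.6226, -1.3774, -1.2075), lambda* = (-9.8019)


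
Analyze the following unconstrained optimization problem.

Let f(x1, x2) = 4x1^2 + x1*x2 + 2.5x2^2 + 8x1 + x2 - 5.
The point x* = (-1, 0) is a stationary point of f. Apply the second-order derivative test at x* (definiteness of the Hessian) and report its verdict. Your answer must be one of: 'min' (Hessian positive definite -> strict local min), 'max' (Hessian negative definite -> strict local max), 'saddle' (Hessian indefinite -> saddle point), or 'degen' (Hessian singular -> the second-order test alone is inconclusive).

Compute the Hessian H = grad^2 f:
  H = [[8, 1], [1, 5]]
Verify stationarity: grad f(x*) = H x* + g = (0, 0).
Eigenvalues of H: 4.6972, 8.3028.
Both eigenvalues > 0, so H is positive definite -> x* is a strict local min.

min


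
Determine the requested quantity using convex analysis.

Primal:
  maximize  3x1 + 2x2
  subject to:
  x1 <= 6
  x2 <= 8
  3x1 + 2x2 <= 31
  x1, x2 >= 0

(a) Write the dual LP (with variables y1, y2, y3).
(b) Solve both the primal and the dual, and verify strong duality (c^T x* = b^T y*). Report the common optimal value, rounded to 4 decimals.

The standard primal-dual pair for 'max c^T x s.t. A x <= b, x >= 0' is:
  Dual:  min b^T y  s.t.  A^T y >= c,  y >= 0.

So the dual LP is:
  minimize  6y1 + 8y2 + 31y3
  subject to:
    y1 + 3y3 >= 3
    y2 + 2y3 >= 2
    y1, y2, y3 >= 0

Solving the primal: x* = (5, 8).
  primal value c^T x* = 31.
Solving the dual: y* = (0, 0, 1).
  dual value b^T y* = 31.
Strong duality: c^T x* = b^T y*. Confirmed.

31


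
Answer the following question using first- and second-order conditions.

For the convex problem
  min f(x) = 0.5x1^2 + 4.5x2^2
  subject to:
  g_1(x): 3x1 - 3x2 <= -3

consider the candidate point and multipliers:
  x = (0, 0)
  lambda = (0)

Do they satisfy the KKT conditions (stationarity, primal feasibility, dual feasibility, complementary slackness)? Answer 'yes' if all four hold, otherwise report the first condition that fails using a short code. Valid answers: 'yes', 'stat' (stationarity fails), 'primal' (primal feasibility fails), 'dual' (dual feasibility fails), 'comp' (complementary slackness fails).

Gradient of f: grad f(x) = Q x + c = (0, 0)
Constraint values g_i(x) = a_i^T x - b_i:
  g_1((0, 0)) = 3
Stationarity residual: grad f(x) + sum_i lambda_i a_i = (0, 0)
  -> stationarity OK
Primal feasibility (all g_i <= 0): FAILS
Dual feasibility (all lambda_i >= 0): OK
Complementary slackness (lambda_i * g_i(x) = 0 for all i): OK

Verdict: the first failing condition is primal_feasibility -> primal.

primal


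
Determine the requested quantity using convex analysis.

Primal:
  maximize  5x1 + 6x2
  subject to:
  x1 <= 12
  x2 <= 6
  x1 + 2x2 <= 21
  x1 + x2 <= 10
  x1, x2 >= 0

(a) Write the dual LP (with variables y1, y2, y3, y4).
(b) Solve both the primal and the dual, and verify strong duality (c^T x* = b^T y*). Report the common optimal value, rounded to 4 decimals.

The standard primal-dual pair for 'max c^T x s.t. A x <= b, x >= 0' is:
  Dual:  min b^T y  s.t.  A^T y >= c,  y >= 0.

So the dual LP is:
  minimize  12y1 + 6y2 + 21y3 + 10y4
  subject to:
    y1 + y3 + y4 >= 5
    y2 + 2y3 + y4 >= 6
    y1, y2, y3, y4 >= 0

Solving the primal: x* = (4, 6).
  primal value c^T x* = 56.
Solving the dual: y* = (0, 1, 0, 5).
  dual value b^T y* = 56.
Strong duality: c^T x* = b^T y*. Confirmed.

56


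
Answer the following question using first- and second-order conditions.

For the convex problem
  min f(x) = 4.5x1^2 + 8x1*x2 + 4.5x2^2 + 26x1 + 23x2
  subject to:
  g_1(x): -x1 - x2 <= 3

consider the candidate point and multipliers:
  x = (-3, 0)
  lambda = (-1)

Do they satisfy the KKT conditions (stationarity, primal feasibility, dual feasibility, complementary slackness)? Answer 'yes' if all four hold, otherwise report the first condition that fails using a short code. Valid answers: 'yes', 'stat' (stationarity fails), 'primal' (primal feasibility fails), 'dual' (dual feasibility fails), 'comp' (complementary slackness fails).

Gradient of f: grad f(x) = Q x + c = (-1, -1)
Constraint values g_i(x) = a_i^T x - b_i:
  g_1((-3, 0)) = 0
Stationarity residual: grad f(x) + sum_i lambda_i a_i = (0, 0)
  -> stationarity OK
Primal feasibility (all g_i <= 0): OK
Dual feasibility (all lambda_i >= 0): FAILS
Complementary slackness (lambda_i * g_i(x) = 0 for all i): OK

Verdict: the first failing condition is dual_feasibility -> dual.

dual


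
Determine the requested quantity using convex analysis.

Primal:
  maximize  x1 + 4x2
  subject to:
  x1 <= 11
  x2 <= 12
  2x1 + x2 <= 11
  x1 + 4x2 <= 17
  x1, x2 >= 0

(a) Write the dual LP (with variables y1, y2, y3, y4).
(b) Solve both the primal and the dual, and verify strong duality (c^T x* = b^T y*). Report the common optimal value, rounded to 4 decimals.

The standard primal-dual pair for 'max c^T x s.t. A x <= b, x >= 0' is:
  Dual:  min b^T y  s.t.  A^T y >= c,  y >= 0.

So the dual LP is:
  minimize  11y1 + 12y2 + 11y3 + 17y4
  subject to:
    y1 + 2y3 + y4 >= 1
    y2 + y3 + 4y4 >= 4
    y1, y2, y3, y4 >= 0

Solving the primal: x* = (3.8571, 3.2857).
  primal value c^T x* = 17.
Solving the dual: y* = (0, 0, 0, 1).
  dual value b^T y* = 17.
Strong duality: c^T x* = b^T y*. Confirmed.

17


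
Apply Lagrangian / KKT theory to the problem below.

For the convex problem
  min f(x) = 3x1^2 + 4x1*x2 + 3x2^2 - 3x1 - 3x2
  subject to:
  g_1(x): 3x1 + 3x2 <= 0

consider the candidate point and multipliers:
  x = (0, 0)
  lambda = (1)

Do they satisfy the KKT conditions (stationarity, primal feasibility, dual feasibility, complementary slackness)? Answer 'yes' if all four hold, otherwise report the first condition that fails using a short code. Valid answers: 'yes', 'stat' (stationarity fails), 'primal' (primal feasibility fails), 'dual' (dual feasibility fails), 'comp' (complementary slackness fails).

Gradient of f: grad f(x) = Q x + c = (-3, -3)
Constraint values g_i(x) = a_i^T x - b_i:
  g_1((0, 0)) = 0
Stationarity residual: grad f(x) + sum_i lambda_i a_i = (0, 0)
  -> stationarity OK
Primal feasibility (all g_i <= 0): OK
Dual feasibility (all lambda_i >= 0): OK
Complementary slackness (lambda_i * g_i(x) = 0 for all i): OK

Verdict: yes, KKT holds.

yes


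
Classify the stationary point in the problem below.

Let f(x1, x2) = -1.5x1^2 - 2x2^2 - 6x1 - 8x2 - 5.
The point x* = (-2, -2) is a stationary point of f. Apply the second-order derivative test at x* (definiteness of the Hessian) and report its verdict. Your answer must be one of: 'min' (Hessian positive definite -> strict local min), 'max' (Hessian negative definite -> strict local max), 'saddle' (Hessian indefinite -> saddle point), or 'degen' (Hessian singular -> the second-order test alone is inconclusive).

Compute the Hessian H = grad^2 f:
  H = [[-3, 0], [0, -4]]
Verify stationarity: grad f(x*) = H x* + g = (0, 0).
Eigenvalues of H: -4, -3.
Both eigenvalues < 0, so H is negative definite -> x* is a strict local max.

max


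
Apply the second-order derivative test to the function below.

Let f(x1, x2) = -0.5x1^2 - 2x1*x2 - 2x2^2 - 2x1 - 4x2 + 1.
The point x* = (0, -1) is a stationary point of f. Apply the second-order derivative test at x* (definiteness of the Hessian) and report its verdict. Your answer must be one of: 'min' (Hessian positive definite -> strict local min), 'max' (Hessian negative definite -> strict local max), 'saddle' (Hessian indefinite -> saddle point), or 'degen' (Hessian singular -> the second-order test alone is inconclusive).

Compute the Hessian H = grad^2 f:
  H = [[-1, -2], [-2, -4]]
Verify stationarity: grad f(x*) = H x* + g = (0, 0).
Eigenvalues of H: -5, 0.
H has a zero eigenvalue (singular; negative semidefinite but not definite), so H is neither positive definite, negative definite, nor indefinite. The second-order test alone is inconclusive -> degen.
(Indeed, f is constant along the null direction of H through x*, so x* is not a strict local extremum.)

degen


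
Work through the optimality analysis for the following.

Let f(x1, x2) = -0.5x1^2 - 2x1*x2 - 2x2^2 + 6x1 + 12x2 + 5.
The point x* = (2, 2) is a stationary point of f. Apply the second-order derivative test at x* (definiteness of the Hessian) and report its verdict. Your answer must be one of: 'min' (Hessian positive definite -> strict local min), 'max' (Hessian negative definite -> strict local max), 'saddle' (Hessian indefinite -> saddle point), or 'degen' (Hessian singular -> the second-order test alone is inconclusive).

Compute the Hessian H = grad^2 f:
  H = [[-1, -2], [-2, -4]]
Verify stationarity: grad f(x*) = H x* + g = (0, 0).
Eigenvalues of H: -5, 0.
H has a zero eigenvalue (singular; negative semidefinite but not definite), so H is neither positive definite, negative definite, nor indefinite. The second-order test alone is inconclusive -> degen.
(Indeed, f is constant along the null direction of H through x*, so x* is not a strict local extremum.)

degen


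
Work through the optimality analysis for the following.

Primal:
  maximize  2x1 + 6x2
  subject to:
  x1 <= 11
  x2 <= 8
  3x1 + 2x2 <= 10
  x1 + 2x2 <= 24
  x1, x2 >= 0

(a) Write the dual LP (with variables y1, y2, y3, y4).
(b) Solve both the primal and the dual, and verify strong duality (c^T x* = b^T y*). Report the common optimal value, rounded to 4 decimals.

The standard primal-dual pair for 'max c^T x s.t. A x <= b, x >= 0' is:
  Dual:  min b^T y  s.t.  A^T y >= c,  y >= 0.

So the dual LP is:
  minimize  11y1 + 8y2 + 10y3 + 24y4
  subject to:
    y1 + 3y3 + y4 >= 2
    y2 + 2y3 + 2y4 >= 6
    y1, y2, y3, y4 >= 0

Solving the primal: x* = (0, 5).
  primal value c^T x* = 30.
Solving the dual: y* = (0, 0, 3, 0).
  dual value b^T y* = 30.
Strong duality: c^T x* = b^T y*. Confirmed.

30


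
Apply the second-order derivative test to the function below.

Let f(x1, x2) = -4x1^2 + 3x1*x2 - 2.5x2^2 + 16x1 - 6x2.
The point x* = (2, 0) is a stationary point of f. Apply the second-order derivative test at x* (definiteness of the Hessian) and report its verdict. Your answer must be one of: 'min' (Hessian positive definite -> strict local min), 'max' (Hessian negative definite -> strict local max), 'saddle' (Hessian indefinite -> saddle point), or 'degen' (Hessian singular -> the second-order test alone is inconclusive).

Compute the Hessian H = grad^2 f:
  H = [[-8, 3], [3, -5]]
Verify stationarity: grad f(x*) = H x* + g = (0, 0).
Eigenvalues of H: -9.8541, -3.1459.
Both eigenvalues < 0, so H is negative definite -> x* is a strict local max.

max


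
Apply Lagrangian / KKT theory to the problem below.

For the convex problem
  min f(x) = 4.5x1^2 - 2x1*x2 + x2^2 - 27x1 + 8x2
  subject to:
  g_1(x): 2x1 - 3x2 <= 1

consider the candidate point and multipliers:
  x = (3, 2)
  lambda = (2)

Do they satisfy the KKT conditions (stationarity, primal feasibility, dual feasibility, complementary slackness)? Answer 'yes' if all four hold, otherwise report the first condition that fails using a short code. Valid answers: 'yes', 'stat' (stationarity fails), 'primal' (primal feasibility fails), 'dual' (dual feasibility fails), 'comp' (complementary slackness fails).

Gradient of f: grad f(x) = Q x + c = (-4, 6)
Constraint values g_i(x) = a_i^T x - b_i:
  g_1((3, 2)) = -1
Stationarity residual: grad f(x) + sum_i lambda_i a_i = (0, 0)
  -> stationarity OK
Primal feasibility (all g_i <= 0): OK
Dual feasibility (all lambda_i >= 0): OK
Complementary slackness (lambda_i * g_i(x) = 0 for all i): FAILS

Verdict: the first failing condition is complementary_slackness -> comp.

comp


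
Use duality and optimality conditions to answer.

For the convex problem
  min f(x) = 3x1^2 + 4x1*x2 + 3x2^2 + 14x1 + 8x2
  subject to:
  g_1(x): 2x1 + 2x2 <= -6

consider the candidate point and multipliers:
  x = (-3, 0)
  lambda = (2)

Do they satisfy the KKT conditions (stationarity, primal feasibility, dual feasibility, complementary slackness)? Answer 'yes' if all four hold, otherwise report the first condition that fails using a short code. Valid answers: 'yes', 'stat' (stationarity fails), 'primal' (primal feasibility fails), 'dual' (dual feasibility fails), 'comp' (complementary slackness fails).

Gradient of f: grad f(x) = Q x + c = (-4, -4)
Constraint values g_i(x) = a_i^T x - b_i:
  g_1((-3, 0)) = 0
Stationarity residual: grad f(x) + sum_i lambda_i a_i = (0, 0)
  -> stationarity OK
Primal feasibility (all g_i <= 0): OK
Dual feasibility (all lambda_i >= 0): OK
Complementary slackness (lambda_i * g_i(x) = 0 for all i): OK

Verdict: yes, KKT holds.

yes


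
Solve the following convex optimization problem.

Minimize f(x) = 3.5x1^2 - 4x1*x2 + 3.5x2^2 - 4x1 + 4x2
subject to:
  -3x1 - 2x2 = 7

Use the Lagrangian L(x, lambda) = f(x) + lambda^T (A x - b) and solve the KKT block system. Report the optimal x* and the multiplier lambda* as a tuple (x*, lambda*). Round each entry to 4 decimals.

Form the Lagrangian:
  L(x, lambda) = (1/2) x^T Q x + c^T x + lambda^T (A x - b)
Stationarity (grad_x L = 0): Q x + c + A^T lambda = 0.
Primal feasibility: A x = b.

This gives the KKT block system:
  [ Q   A^T ] [ x     ]   [-c ]
  [ A    0  ] [ lambda ] = [ b ]

Solving the linear system:
  x*      = (-1.1727, -1.741)
  lambda* = (-1.7482)
  f(x*)   = 4.982

x* = (-1.1727, -1.741), lambda* = (-1.7482)


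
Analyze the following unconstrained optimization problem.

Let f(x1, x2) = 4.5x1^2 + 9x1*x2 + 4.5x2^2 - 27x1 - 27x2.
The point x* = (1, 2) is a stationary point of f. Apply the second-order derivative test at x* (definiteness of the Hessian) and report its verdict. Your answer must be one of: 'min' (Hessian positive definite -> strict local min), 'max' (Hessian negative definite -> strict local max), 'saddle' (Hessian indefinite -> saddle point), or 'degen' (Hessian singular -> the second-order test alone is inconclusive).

Compute the Hessian H = grad^2 f:
  H = [[9, 9], [9, 9]]
Verify stationarity: grad f(x*) = H x* + g = (0, 0).
Eigenvalues of H: 0, 18.
H has a zero eigenvalue (singular; positive semidefinite but not definite), so H is neither positive definite, negative definite, nor indefinite. The second-order test alone is inconclusive -> degen.
(Indeed, f is constant along the null direction of H through x*, so x* is not a strict local extremum.)

degen


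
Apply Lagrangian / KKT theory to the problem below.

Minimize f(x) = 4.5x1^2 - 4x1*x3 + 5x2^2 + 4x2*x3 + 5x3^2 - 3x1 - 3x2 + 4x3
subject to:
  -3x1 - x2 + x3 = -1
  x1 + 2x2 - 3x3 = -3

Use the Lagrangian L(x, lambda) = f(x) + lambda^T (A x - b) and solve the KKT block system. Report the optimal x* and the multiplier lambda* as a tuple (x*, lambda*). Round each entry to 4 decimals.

Form the Lagrangian:
  L(x, lambda) = (1/2) x^T Q x + c^T x + lambda^T (A x - b)
Stationarity (grad_x L = 0): Q x + c + A^T lambda = 0.
Primal feasibility: A x = b.

This gives the KKT block system:
  [ Q   A^T ] [ x     ]   [-c ]
  [ A    0  ] [ lambda ] = [ b ]

Solving the linear system:
  x*      = (0.8173, -0.5385, 0.9134)
  lambda* = (1.2272, 2.9793)
  f(x*)   = 6.4913

x* = (0.8173, -0.5385, 0.9134), lambda* = (1.2272, 2.9793)


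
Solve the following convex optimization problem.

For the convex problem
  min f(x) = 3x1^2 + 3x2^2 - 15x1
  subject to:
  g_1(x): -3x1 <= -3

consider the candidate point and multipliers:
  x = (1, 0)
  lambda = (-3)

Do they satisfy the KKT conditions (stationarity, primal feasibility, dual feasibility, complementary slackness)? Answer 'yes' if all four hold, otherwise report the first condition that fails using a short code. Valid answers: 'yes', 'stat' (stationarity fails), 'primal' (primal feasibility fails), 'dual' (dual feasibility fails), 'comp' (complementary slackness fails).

Gradient of f: grad f(x) = Q x + c = (-9, 0)
Constraint values g_i(x) = a_i^T x - b_i:
  g_1((1, 0)) = 0
Stationarity residual: grad f(x) + sum_i lambda_i a_i = (0, 0)
  -> stationarity OK
Primal feasibility (all g_i <= 0): OK
Dual feasibility (all lambda_i >= 0): FAILS
Complementary slackness (lambda_i * g_i(x) = 0 for all i): OK

Verdict: the first failing condition is dual_feasibility -> dual.

dual


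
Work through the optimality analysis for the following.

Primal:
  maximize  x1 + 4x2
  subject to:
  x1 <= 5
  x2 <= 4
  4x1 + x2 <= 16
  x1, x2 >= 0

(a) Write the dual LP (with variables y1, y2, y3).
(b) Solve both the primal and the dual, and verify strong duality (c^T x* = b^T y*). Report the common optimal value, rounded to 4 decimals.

The standard primal-dual pair for 'max c^T x s.t. A x <= b, x >= 0' is:
  Dual:  min b^T y  s.t.  A^T y >= c,  y >= 0.

So the dual LP is:
  minimize  5y1 + 4y2 + 16y3
  subject to:
    y1 + 4y3 >= 1
    y2 + y3 >= 4
    y1, y2, y3 >= 0

Solving the primal: x* = (3, 4).
  primal value c^T x* = 19.
Solving the dual: y* = (0, 3.75, 0.25).
  dual value b^T y* = 19.
Strong duality: c^T x* = b^T y*. Confirmed.

19


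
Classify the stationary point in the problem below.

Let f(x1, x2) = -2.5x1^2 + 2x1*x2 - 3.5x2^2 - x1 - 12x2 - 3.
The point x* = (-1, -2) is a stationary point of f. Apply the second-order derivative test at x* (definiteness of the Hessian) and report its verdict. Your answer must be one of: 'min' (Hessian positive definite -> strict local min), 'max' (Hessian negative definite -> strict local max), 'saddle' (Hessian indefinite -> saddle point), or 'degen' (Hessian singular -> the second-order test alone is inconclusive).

Compute the Hessian H = grad^2 f:
  H = [[-5, 2], [2, -7]]
Verify stationarity: grad f(x*) = H x* + g = (0, 0).
Eigenvalues of H: -8.2361, -3.7639.
Both eigenvalues < 0, so H is negative definite -> x* is a strict local max.

max


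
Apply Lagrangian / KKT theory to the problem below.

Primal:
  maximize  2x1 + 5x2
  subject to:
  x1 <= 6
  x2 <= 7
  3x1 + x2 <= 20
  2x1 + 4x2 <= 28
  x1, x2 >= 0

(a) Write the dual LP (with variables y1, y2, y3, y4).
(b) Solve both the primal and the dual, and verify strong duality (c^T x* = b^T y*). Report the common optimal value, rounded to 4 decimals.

The standard primal-dual pair for 'max c^T x s.t. A x <= b, x >= 0' is:
  Dual:  min b^T y  s.t.  A^T y >= c,  y >= 0.

So the dual LP is:
  minimize  6y1 + 7y2 + 20y3 + 28y4
  subject to:
    y1 + 3y3 + 2y4 >= 2
    y2 + y3 + 4y4 >= 5
    y1, y2, y3, y4 >= 0

Solving the primal: x* = (0, 7).
  primal value c^T x* = 35.
Solving the dual: y* = (0, 1, 0, 1).
  dual value b^T y* = 35.
Strong duality: c^T x* = b^T y*. Confirmed.

35


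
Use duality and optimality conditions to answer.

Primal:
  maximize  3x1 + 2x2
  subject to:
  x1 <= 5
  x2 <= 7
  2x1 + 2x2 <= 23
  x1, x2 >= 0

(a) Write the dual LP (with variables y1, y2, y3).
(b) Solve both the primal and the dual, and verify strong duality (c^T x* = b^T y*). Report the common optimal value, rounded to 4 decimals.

The standard primal-dual pair for 'max c^T x s.t. A x <= b, x >= 0' is:
  Dual:  min b^T y  s.t.  A^T y >= c,  y >= 0.

So the dual LP is:
  minimize  5y1 + 7y2 + 23y3
  subject to:
    y1 + 2y3 >= 3
    y2 + 2y3 >= 2
    y1, y2, y3 >= 0

Solving the primal: x* = (5, 6.5).
  primal value c^T x* = 28.
Solving the dual: y* = (1, 0, 1).
  dual value b^T y* = 28.
Strong duality: c^T x* = b^T y*. Confirmed.

28


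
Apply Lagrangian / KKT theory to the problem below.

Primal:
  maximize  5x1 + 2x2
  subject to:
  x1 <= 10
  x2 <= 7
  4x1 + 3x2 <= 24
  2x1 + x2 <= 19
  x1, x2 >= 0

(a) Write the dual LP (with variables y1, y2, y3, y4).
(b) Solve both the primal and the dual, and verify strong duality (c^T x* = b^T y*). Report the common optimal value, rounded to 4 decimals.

The standard primal-dual pair for 'max c^T x s.t. A x <= b, x >= 0' is:
  Dual:  min b^T y  s.t.  A^T y >= c,  y >= 0.

So the dual LP is:
  minimize  10y1 + 7y2 + 24y3 + 19y4
  subject to:
    y1 + 4y3 + 2y4 >= 5
    y2 + 3y3 + y4 >= 2
    y1, y2, y3, y4 >= 0

Solving the primal: x* = (6, 0).
  primal value c^T x* = 30.
Solving the dual: y* = (0, 0, 1.25, 0).
  dual value b^T y* = 30.
Strong duality: c^T x* = b^T y*. Confirmed.

30


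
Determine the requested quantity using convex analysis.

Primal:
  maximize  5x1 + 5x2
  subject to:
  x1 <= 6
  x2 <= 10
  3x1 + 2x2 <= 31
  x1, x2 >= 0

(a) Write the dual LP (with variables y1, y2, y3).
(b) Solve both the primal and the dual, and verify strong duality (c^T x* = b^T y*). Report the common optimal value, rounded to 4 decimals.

The standard primal-dual pair for 'max c^T x s.t. A x <= b, x >= 0' is:
  Dual:  min b^T y  s.t.  A^T y >= c,  y >= 0.

So the dual LP is:
  minimize  6y1 + 10y2 + 31y3
  subject to:
    y1 + 3y3 >= 5
    y2 + 2y3 >= 5
    y1, y2, y3 >= 0

Solving the primal: x* = (3.6667, 10).
  primal value c^T x* = 68.3333.
Solving the dual: y* = (0, 1.6667, 1.6667).
  dual value b^T y* = 68.3333.
Strong duality: c^T x* = b^T y*. Confirmed.

68.3333


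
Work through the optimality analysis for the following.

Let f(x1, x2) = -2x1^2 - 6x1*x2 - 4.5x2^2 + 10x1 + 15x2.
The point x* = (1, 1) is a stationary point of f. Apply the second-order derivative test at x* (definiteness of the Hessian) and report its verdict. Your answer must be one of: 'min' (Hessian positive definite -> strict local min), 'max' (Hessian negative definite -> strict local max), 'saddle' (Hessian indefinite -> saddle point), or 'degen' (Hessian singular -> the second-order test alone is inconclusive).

Compute the Hessian H = grad^2 f:
  H = [[-4, -6], [-6, -9]]
Verify stationarity: grad f(x*) = H x* + g = (0, 0).
Eigenvalues of H: -13, 0.
H has a zero eigenvalue (singular; negative semidefinite but not definite), so H is neither positive definite, negative definite, nor indefinite. The second-order test alone is inconclusive -> degen.
(Indeed, f is constant along the null direction of H through x*, so x* is not a strict local extremum.)

degen


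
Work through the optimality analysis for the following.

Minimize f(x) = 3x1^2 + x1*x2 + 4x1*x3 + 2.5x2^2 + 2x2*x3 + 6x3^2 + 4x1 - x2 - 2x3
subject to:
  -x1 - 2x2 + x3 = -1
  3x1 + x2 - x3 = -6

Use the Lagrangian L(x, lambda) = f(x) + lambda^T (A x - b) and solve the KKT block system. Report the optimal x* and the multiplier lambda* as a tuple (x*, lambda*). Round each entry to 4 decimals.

Form the Lagrangian:
  L(x, lambda) = (1/2) x^T Q x + c^T x + lambda^T (A x - b)
Stationarity (grad_x L = 0): Q x + c + A^T lambda = 0.
Primal feasibility: A x = b.

This gives the KKT block system:
  [ Q   A^T ] [ x     ]   [-c ]
  [ A    0  ] [ lambda ] = [ b ]

Solving the linear system:
  x*      = (-2.4951, 2.0098, 0.5244)
  lambda* = (5.9341, 4.2659)
  f(x*)   = 9.2451

x* = (-2.4951, 2.0098, 0.5244), lambda* = (5.9341, 4.2659)


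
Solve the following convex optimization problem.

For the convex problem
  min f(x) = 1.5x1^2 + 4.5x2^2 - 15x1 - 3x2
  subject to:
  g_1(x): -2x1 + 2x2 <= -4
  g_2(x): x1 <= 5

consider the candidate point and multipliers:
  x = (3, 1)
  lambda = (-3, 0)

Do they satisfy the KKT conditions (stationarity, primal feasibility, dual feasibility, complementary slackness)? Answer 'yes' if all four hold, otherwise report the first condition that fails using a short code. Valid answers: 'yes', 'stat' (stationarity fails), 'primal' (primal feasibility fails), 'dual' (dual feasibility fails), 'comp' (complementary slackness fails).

Gradient of f: grad f(x) = Q x + c = (-6, 6)
Constraint values g_i(x) = a_i^T x - b_i:
  g_1((3, 1)) = 0
  g_2((3, 1)) = -2
Stationarity residual: grad f(x) + sum_i lambda_i a_i = (0, 0)
  -> stationarity OK
Primal feasibility (all g_i <= 0): OK
Dual feasibility (all lambda_i >= 0): FAILS
Complementary slackness (lambda_i * g_i(x) = 0 for all i): OK

Verdict: the first failing condition is dual_feasibility -> dual.

dual


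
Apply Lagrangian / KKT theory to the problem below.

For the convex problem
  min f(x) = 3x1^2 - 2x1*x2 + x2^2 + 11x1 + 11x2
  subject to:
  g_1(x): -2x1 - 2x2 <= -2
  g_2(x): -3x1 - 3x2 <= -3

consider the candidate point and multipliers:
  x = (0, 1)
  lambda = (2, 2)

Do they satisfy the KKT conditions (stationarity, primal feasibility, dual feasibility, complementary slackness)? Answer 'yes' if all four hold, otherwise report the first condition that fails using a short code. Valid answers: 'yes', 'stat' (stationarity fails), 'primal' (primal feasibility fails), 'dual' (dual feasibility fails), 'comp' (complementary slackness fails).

Gradient of f: grad f(x) = Q x + c = (9, 13)
Constraint values g_i(x) = a_i^T x - b_i:
  g_1((0, 1)) = 0
  g_2((0, 1)) = 0
Stationarity residual: grad f(x) + sum_i lambda_i a_i = (-1, 3)
  -> stationarity FAILS
Primal feasibility (all g_i <= 0): OK
Dual feasibility (all lambda_i >= 0): OK
Complementary slackness (lambda_i * g_i(x) = 0 for all i): OK

Verdict: the first failing condition is stationarity -> stat.

stat


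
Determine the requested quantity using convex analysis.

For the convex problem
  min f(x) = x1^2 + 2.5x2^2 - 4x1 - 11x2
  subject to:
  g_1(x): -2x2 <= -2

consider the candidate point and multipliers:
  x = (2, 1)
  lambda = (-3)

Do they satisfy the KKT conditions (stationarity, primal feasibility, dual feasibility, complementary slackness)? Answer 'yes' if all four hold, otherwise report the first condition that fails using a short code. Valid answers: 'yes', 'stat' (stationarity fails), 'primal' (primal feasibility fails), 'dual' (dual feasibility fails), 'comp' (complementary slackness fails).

Gradient of f: grad f(x) = Q x + c = (0, -6)
Constraint values g_i(x) = a_i^T x - b_i:
  g_1((2, 1)) = 0
Stationarity residual: grad f(x) + sum_i lambda_i a_i = (0, 0)
  -> stationarity OK
Primal feasibility (all g_i <= 0): OK
Dual feasibility (all lambda_i >= 0): FAILS
Complementary slackness (lambda_i * g_i(x) = 0 for all i): OK

Verdict: the first failing condition is dual_feasibility -> dual.

dual


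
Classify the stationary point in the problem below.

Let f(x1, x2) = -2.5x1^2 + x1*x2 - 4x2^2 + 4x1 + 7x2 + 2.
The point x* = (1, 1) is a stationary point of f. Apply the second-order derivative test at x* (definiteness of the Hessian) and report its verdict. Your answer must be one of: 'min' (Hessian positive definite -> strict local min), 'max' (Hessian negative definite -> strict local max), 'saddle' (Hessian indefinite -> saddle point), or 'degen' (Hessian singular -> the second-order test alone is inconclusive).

Compute the Hessian H = grad^2 f:
  H = [[-5, 1], [1, -8]]
Verify stationarity: grad f(x*) = H x* + g = (0, 0).
Eigenvalues of H: -8.3028, -4.6972.
Both eigenvalues < 0, so H is negative definite -> x* is a strict local max.

max


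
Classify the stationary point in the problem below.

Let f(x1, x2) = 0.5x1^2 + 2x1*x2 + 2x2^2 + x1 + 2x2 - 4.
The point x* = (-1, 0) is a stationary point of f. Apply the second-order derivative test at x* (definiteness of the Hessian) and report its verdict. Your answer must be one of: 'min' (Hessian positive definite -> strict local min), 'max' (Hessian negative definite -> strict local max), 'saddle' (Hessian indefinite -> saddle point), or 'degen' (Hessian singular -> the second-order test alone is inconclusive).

Compute the Hessian H = grad^2 f:
  H = [[1, 2], [2, 4]]
Verify stationarity: grad f(x*) = H x* + g = (0, 0).
Eigenvalues of H: 0, 5.
H has a zero eigenvalue (singular; positive semidefinite but not definite), so H is neither positive definite, negative definite, nor indefinite. The second-order test alone is inconclusive -> degen.
(Indeed, f is constant along the null direction of H through x*, so x* is not a strict local extremum.)

degen


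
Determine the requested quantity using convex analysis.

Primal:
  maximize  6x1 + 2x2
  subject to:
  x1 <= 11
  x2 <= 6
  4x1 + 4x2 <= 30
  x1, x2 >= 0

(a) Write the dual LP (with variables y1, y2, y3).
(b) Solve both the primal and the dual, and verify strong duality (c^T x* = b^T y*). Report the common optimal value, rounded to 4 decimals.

The standard primal-dual pair for 'max c^T x s.t. A x <= b, x >= 0' is:
  Dual:  min b^T y  s.t.  A^T y >= c,  y >= 0.

So the dual LP is:
  minimize  11y1 + 6y2 + 30y3
  subject to:
    y1 + 4y3 >= 6
    y2 + 4y3 >= 2
    y1, y2, y3 >= 0

Solving the primal: x* = (7.5, 0).
  primal value c^T x* = 45.
Solving the dual: y* = (0, 0, 1.5).
  dual value b^T y* = 45.
Strong duality: c^T x* = b^T y*. Confirmed.

45


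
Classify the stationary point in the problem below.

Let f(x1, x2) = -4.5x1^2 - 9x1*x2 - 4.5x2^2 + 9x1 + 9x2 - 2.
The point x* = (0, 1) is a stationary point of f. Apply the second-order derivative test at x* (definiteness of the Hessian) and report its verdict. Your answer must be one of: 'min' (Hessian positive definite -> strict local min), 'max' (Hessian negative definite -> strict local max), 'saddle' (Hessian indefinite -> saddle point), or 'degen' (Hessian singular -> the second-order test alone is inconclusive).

Compute the Hessian H = grad^2 f:
  H = [[-9, -9], [-9, -9]]
Verify stationarity: grad f(x*) = H x* + g = (0, 0).
Eigenvalues of H: -18, 0.
H has a zero eigenvalue (singular; negative semidefinite but not definite), so H is neither positive definite, negative definite, nor indefinite. The second-order test alone is inconclusive -> degen.
(Indeed, f is constant along the null direction of H through x*, so x* is not a strict local extremum.)

degen


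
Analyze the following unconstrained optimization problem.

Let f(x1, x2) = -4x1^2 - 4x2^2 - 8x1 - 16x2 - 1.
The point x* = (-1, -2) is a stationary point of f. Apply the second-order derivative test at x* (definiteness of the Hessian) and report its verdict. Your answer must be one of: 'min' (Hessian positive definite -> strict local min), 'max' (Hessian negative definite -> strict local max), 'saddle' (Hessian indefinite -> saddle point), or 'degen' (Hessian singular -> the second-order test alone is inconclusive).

Compute the Hessian H = grad^2 f:
  H = [[-8, 0], [0, -8]]
Verify stationarity: grad f(x*) = H x* + g = (0, 0).
Eigenvalues of H: -8, -8.
Both eigenvalues < 0, so H is negative definite -> x* is a strict local max.

max


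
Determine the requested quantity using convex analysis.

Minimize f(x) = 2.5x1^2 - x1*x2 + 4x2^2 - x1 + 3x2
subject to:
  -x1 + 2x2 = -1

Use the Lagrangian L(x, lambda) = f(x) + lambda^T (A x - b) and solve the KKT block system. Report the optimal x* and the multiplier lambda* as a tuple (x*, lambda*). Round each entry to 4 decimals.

Form the Lagrangian:
  L(x, lambda) = (1/2) x^T Q x + c^T x + lambda^T (A x - b)
Stationarity (grad_x L = 0): Q x + c + A^T lambda = 0.
Primal feasibility: A x = b.

This gives the KKT block system:
  [ Q   A^T ] [ x     ]   [-c ]
  [ A    0  ] [ lambda ] = [ b ]

Solving the linear system:
  x*      = (0.1667, -0.4167)
  lambda* = (0.25)
  f(x*)   = -0.5833

x* = (0.1667, -0.4167), lambda* = (0.25)


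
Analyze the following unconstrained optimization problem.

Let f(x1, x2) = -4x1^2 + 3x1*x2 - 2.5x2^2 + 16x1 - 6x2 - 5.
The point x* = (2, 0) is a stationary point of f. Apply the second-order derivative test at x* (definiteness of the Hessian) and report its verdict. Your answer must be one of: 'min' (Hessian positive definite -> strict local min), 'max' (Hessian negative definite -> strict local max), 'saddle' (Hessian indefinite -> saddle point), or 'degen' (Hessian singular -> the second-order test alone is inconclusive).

Compute the Hessian H = grad^2 f:
  H = [[-8, 3], [3, -5]]
Verify stationarity: grad f(x*) = H x* + g = (0, 0).
Eigenvalues of H: -9.8541, -3.1459.
Both eigenvalues < 0, so H is negative definite -> x* is a strict local max.

max


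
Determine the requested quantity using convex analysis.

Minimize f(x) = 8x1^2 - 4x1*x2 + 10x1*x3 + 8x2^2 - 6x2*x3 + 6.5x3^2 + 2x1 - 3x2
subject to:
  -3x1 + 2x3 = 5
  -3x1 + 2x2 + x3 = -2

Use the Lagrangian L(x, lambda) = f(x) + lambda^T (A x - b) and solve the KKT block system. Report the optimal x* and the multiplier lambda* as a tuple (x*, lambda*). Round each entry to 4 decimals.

Form the Lagrangian:
  L(x, lambda) = (1/2) x^T Q x + c^T x + lambda^T (A x - b)
Stationarity (grad_x L = 0): Q x + c + A^T lambda = 0.
Primal feasibility: A x = b.

This gives the KKT block system:
  [ Q   A^T ] [ x     ]   [-c ]
  [ A    0  ] [ lambda ] = [ b ]

Solving the linear system:
  x*      = (-0.9961, -2.9971, 1.0058)
  lambda* = (-23.7992, 26.5019)
  f(x*)   = 89.4995

x* = (-0.9961, -2.9971, 1.0058), lambda* = (-23.7992, 26.5019)


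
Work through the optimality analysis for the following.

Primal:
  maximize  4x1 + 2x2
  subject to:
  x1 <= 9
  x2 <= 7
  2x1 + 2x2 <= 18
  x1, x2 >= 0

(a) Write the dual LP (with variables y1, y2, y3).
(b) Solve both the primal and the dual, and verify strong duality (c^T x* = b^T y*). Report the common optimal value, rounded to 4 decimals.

The standard primal-dual pair for 'max c^T x s.t. A x <= b, x >= 0' is:
  Dual:  min b^T y  s.t.  A^T y >= c,  y >= 0.

So the dual LP is:
  minimize  9y1 + 7y2 + 18y3
  subject to:
    y1 + 2y3 >= 4
    y2 + 2y3 >= 2
    y1, y2, y3 >= 0

Solving the primal: x* = (9, 0).
  primal value c^T x* = 36.
Solving the dual: y* = (2, 0, 1).
  dual value b^T y* = 36.
Strong duality: c^T x* = b^T y*. Confirmed.

36


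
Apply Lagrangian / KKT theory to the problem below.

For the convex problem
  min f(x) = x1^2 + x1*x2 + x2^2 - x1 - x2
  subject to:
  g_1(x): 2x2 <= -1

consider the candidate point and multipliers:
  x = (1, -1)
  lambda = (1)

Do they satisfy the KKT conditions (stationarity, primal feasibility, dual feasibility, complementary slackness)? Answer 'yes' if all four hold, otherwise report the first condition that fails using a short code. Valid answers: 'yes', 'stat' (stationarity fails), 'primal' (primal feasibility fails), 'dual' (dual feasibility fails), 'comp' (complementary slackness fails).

Gradient of f: grad f(x) = Q x + c = (0, -2)
Constraint values g_i(x) = a_i^T x - b_i:
  g_1((1, -1)) = -1
Stationarity residual: grad f(x) + sum_i lambda_i a_i = (0, 0)
  -> stationarity OK
Primal feasibility (all g_i <= 0): OK
Dual feasibility (all lambda_i >= 0): OK
Complementary slackness (lambda_i * g_i(x) = 0 for all i): FAILS

Verdict: the first failing condition is complementary_slackness -> comp.

comp


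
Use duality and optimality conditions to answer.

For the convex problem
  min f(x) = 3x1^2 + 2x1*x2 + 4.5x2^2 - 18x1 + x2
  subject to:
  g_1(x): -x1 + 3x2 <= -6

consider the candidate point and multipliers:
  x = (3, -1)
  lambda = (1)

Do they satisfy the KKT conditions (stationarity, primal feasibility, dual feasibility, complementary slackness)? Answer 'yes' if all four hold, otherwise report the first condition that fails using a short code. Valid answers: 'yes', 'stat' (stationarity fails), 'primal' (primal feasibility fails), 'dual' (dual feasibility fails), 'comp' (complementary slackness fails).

Gradient of f: grad f(x) = Q x + c = (-2, -2)
Constraint values g_i(x) = a_i^T x - b_i:
  g_1((3, -1)) = 0
Stationarity residual: grad f(x) + sum_i lambda_i a_i = (-3, 1)
  -> stationarity FAILS
Primal feasibility (all g_i <= 0): OK
Dual feasibility (all lambda_i >= 0): OK
Complementary slackness (lambda_i * g_i(x) = 0 for all i): OK

Verdict: the first failing condition is stationarity -> stat.

stat


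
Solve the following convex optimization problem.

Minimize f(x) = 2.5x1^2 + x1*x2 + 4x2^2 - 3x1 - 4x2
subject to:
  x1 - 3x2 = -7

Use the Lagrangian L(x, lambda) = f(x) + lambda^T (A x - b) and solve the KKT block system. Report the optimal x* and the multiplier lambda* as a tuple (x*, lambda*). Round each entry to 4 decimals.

Form the Lagrangian:
  L(x, lambda) = (1/2) x^T Q x + c^T x + lambda^T (A x - b)
Stationarity (grad_x L = 0): Q x + c + A^T lambda = 0.
Primal feasibility: A x = b.

This gives the KKT block system:
  [ Q   A^T ] [ x     ]   [-c ]
  [ A    0  ] [ lambda ] = [ b ]

Solving the linear system:
  x*      = (-0.6441, 2.1186)
  lambda* = (4.1017)
  f(x*)   = 11.0847

x* = (-0.6441, 2.1186), lambda* = (4.1017)


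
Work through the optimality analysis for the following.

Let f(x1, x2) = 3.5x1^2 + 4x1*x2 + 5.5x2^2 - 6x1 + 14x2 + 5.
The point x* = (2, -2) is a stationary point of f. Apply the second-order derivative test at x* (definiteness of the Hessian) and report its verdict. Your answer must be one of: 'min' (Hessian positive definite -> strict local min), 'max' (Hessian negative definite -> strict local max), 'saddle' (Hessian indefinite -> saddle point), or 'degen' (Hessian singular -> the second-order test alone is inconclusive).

Compute the Hessian H = grad^2 f:
  H = [[7, 4], [4, 11]]
Verify stationarity: grad f(x*) = H x* + g = (0, 0).
Eigenvalues of H: 4.5279, 13.4721.
Both eigenvalues > 0, so H is positive definite -> x* is a strict local min.

min


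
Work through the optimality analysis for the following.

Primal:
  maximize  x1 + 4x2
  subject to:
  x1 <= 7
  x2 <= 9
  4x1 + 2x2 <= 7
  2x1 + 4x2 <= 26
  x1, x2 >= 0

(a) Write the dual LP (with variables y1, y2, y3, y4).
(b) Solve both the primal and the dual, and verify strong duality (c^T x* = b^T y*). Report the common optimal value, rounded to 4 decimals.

The standard primal-dual pair for 'max c^T x s.t. A x <= b, x >= 0' is:
  Dual:  min b^T y  s.t.  A^T y >= c,  y >= 0.

So the dual LP is:
  minimize  7y1 + 9y2 + 7y3 + 26y4
  subject to:
    y1 + 4y3 + 2y4 >= 1
    y2 + 2y3 + 4y4 >= 4
    y1, y2, y3, y4 >= 0

Solving the primal: x* = (0, 3.5).
  primal value c^T x* = 14.
Solving the dual: y* = (0, 0, 2, 0).
  dual value b^T y* = 14.
Strong duality: c^T x* = b^T y*. Confirmed.

14


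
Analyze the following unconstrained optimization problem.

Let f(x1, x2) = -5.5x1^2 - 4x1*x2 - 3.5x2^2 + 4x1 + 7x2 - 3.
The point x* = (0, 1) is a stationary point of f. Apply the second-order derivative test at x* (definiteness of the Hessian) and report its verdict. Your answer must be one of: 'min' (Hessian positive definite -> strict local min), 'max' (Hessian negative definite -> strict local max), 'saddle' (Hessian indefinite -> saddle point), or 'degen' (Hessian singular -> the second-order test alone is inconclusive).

Compute the Hessian H = grad^2 f:
  H = [[-11, -4], [-4, -7]]
Verify stationarity: grad f(x*) = H x* + g = (0, 0).
Eigenvalues of H: -13.4721, -4.5279.
Both eigenvalues < 0, so H is negative definite -> x* is a strict local max.

max


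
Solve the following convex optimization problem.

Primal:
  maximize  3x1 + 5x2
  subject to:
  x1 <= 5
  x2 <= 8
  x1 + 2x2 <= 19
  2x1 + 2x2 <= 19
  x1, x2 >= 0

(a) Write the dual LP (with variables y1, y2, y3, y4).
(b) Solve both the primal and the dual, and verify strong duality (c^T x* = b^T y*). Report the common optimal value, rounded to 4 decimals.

The standard primal-dual pair for 'max c^T x s.t. A x <= b, x >= 0' is:
  Dual:  min b^T y  s.t.  A^T y >= c,  y >= 0.

So the dual LP is:
  minimize  5y1 + 8y2 + 19y3 + 19y4
  subject to:
    y1 + y3 + 2y4 >= 3
    y2 + 2y3 + 2y4 >= 5
    y1, y2, y3, y4 >= 0

Solving the primal: x* = (1.5, 8).
  primal value c^T x* = 44.5.
Solving the dual: y* = (0, 2, 0, 1.5).
  dual value b^T y* = 44.5.
Strong duality: c^T x* = b^T y*. Confirmed.

44.5


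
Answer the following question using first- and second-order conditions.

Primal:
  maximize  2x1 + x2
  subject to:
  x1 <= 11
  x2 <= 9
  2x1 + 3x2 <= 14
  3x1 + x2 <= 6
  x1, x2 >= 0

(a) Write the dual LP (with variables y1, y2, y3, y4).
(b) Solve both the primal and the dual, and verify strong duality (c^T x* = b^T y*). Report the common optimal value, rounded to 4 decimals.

The standard primal-dual pair for 'max c^T x s.t. A x <= b, x >= 0' is:
  Dual:  min b^T y  s.t.  A^T y >= c,  y >= 0.

So the dual LP is:
  minimize  11y1 + 9y2 + 14y3 + 6y4
  subject to:
    y1 + 2y3 + 3y4 >= 2
    y2 + 3y3 + y4 >= 1
    y1, y2, y3, y4 >= 0

Solving the primal: x* = (0.5714, 4.2857).
  primal value c^T x* = 5.4286.
Solving the dual: y* = (0, 0, 0.1429, 0.5714).
  dual value b^T y* = 5.4286.
Strong duality: c^T x* = b^T y*. Confirmed.

5.4286
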